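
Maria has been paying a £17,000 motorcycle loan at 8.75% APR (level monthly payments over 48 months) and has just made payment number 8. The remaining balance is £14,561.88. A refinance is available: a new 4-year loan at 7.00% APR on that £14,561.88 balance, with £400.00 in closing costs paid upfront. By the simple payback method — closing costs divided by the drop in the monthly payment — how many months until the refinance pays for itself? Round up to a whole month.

Current payment = 17,000 × 8.75%/12 / (1 − (1+0.0072917)^−48) = £421.03.
Refinanced payment = 14,561.88 × 0.0058333 / (1 − (1+0.0058333)^−48) = £348.70.
Monthly savings = £421.03 − £348.70 = £72.33.
Break-even = £400.00 / £72.33 = 5.53 → 6 months.

6 months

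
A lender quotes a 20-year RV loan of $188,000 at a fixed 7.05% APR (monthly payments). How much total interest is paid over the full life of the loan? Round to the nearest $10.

Monthly rate = 7.05%/12 = 0.0058750; payment = 188,000 × 0.0058750 / (1 − (1+0.0058750)^−240) = $1,463.21.
Total paid = 240 × $1,463.21 = $351,170.40; interest = $351,170.40 − $188,000 = $163,170.40.

$163,170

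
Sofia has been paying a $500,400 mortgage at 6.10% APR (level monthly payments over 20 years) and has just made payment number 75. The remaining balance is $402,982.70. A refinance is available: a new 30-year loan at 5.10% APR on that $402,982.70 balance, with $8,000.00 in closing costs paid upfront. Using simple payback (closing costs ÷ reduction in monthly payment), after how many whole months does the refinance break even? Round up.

Current payment = 500,400 × 6.1%/12 / (1 − (1+0.0050833)^−240) = $3,613.95.
Refinanced payment = 402,982.70 × 0.0042500 / (1 − (1+0.0042500)^−360) = $2,187.99.
Monthly savings = $3,613.95 − $2,187.99 = $1,425.96.
Break-even = $8,000.00 / $1,425.96 = 5.61 → 6 months.

6 months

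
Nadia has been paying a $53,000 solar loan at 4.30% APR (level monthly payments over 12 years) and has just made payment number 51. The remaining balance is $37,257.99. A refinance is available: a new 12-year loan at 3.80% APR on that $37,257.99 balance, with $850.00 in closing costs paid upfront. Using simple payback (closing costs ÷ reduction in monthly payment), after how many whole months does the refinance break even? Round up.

Current payment = 53,000 × 4.3%/12 / (1 − (1+0.0035833)^−144) = $471.79.
Refinanced payment = 37,257.99 × 0.0031667 / (1 − (1+0.0031667)^−144) = $322.60.
Monthly savings = $471.79 − $322.60 = $149.19.
Break-even = $850.00 / $149.19 = 5.70 → 6 months.

6 months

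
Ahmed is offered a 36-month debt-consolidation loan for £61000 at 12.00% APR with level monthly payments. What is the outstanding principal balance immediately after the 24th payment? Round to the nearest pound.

With monthly rate i = 12%/12 = 0.0100000, the balance after k of n payments is P · [(1+i)^n − (1+i)^k] / [(1+i)^n − 1].
(1+0.0100000)^36 = 1.43076878 and (1+0.0100000)^24 = 1.26973465, so the balance is 61,000 × (1.43076878 − 1.26973465) / (1.43076878 − 1) = £22,803.61.

£22,804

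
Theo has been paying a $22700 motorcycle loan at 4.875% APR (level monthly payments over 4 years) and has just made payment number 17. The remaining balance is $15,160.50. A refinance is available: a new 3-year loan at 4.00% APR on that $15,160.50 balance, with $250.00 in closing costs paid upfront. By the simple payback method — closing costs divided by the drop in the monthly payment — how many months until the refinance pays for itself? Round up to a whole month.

Current payment = 22,700 × 4.875%/12 / (1 − (1+0.0040625)^−48) = $521.48.
Refinanced payment = 15,160.50 × 0.0033333 / (1 − (1+0.0033333)^−36) = $447.60.
Monthly savings = $521.48 − $447.60 = $73.88.
Break-even = $250.00 / $73.88 = 3.38 → 4 months.

4 months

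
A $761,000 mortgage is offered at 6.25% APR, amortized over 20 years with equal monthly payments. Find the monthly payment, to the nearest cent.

Monthly rate = 6.25%/12 = 0.0052083; payment = 761,000 × 0.0052083 / (1 − (1+0.0052083)^−240) = $5,562.36.

$5,562.36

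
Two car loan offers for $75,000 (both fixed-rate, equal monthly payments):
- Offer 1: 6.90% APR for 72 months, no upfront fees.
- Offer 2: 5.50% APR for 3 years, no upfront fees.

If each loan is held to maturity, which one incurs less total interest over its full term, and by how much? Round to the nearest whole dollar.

Offer 1: monthly rate = 6.9%/12 = 0.0057500; payment = 75,000 × 0.0057500 / (1 − (1+0.0057500)^−72) = $1,275.08.
Total interest on Offer 1 = 72 × $1,275.08 − $75,000 = $16,805.76.
Offer 2: at 5.50% the monthly rate is 0.0045833, so the payment is 75,000 × 0.0045833 / (1 − 1.0045833^−36) = $2,264.69.
Total interest on Offer 2 = 36 × $2,264.69 − $75,000 = $6,528.84.
Offer 2 is lower by $10,276.92.

Offer 2 by $10,277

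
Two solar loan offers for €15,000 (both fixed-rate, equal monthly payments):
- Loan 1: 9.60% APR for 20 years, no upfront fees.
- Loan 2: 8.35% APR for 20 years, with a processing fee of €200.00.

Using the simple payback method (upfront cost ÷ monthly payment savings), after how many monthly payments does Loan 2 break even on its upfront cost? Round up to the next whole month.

17 months

Loan 1: monthly rate = 9.6%/12 = 0.0080000; payment = 15,000 × 0.0080000 / (1 − (1+0.0080000)^−240) = €140.80.
Loan 2: monthly rate = 8.35%/12 = 0.0069583; payment = 15,000 × 0.0069583 / (1 − (1+0.0069583)^−240) = €128.75.
Monthly savings = €140.80 − €128.75 = €12.05.
Break-even = €200.00 / €12.05 = 16.60 → 17 months.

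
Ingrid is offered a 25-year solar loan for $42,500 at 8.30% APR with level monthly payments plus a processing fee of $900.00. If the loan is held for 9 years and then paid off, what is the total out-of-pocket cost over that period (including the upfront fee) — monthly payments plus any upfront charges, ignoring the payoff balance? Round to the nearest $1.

At 8.30% the monthly rate is 0.0069167, so the payment is 42,500 × 0.0069167 / (1 − 1.0069167^−300) = $336.51.
Total outlay = 108 × $336.51 + $900.00 = $37,243.08.

$37,243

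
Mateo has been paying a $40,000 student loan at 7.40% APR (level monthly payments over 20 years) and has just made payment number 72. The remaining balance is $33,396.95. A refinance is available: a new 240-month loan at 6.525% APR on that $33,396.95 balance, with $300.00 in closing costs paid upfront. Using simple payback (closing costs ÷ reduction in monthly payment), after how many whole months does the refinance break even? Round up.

5 months

Current payment = 40,000 × 7.4%/12 / (1 − (1+0.0061667)^−240) = $319.80.
Refinanced payment = 33,396.95 × 0.0054375 / (1 − (1+0.0054375)^−240) = $249.49.
Monthly savings = $319.80 − $249.49 = $70.31.
Break-even = $300.00 / $70.31 = 4.27 → 5 months.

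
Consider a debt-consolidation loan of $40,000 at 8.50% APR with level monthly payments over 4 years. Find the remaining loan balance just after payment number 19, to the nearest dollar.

With monthly rate i = 8.5%/12 = 0.0070833, the balance after k of n payments is P · [(1+i)^n − (1+i)^k] / [(1+i)^n − 1].
(1+0.0070833)^48 = 1.40326475 and (1+0.0070833)^19 = 1.14351737, so the balance is 40,000 × (1.40326475 − 1.14351737) / (1.40326475 − 1) = $25,764.45.

$25,764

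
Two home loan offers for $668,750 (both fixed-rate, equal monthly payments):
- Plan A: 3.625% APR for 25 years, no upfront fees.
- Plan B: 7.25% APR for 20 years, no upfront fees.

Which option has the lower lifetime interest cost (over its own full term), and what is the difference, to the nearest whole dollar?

Plan A: monthly rate = 3.625%/12 = 0.0030208; payment = 668,750 × 0.0030208 / (1 − (1+0.0030208)^−300) = $3,392.92.
Total interest on Plan A = 300 × $3,392.92 − $668,750 = $349,126.00.
Plan B: at 7.25% the monthly rate is 0.0060417, so the payment is 668,750 × 0.0060417 / (1 − 1.0060417^−240) = $5,285.64.
Total interest on Plan B = 240 × $5,285.64 − $668,750 = $599,803.60.
Plan A is lower by $250,677.60.

Plan A by $250,678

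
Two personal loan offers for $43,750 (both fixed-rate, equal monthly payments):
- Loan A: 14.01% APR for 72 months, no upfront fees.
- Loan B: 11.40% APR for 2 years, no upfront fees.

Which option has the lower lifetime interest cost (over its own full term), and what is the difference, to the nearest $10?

Loan B by $15,790

Loan A: at 14.01% the monthly rate is 0.0116750, so the payment is 43,750 × 0.0116750 / (1 − 1.0116750^−72) = $901.74.
Total interest on Loan A = 72 × $901.74 − $43,750 = $21,175.28.
Loan B: monthly rate = 11.4%/12 = 0.0095000; payment = 43,750 × 0.0095000 / (1 − (1+0.0095000)^−24) = $2,047.23.
Total interest on Loan B = 24 × $2,047.23 − $43,750 = $5,383.52.
Loan B is lower by $15,791.76.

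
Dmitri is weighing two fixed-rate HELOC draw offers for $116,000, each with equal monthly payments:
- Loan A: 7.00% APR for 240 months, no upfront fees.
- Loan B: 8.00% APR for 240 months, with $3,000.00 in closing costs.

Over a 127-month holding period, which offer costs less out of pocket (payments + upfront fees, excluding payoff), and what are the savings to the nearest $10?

Loan A by $12,010

Loan A: monthly rate = 7%/12 = 0.0058333; payment = 116,000 × 0.0058333 / (1 − (1+0.0058333)^−240) = $899.35.
Loan B: monthly rate = 8%/12 = 0.0066667; payment = 116,000 × 0.0066667 / (1 − (1+0.0066667)^−240) = $970.27.
Over 127 months: Loan A costs 127 × $899.35 = $114,217.45; Loan B costs 127 × $970.27 + $3,000.00 = $126,224.29.
Loan A is cheaper by $126,224.29 − $114,217.45 = $12,006.84.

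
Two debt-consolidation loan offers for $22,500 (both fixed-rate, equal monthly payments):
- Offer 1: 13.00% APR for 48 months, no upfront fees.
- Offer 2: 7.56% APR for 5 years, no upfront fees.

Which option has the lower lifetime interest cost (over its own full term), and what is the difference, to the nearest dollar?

Offer 2 by $1,884

Offer 1: at 13.00% the monthly rate is 0.0108333, so the payment is 22,500 × 0.0108333 / (1 − 1.0108333^−48) = $603.62.
Total interest on Offer 1 = 48 × $603.62 − $22,500 = $6,473.76.
Offer 2: at 7.56% the monthly rate is 0.0063000, so the payment is 22,500 × 0.0063000 / (1 − 1.0063000^−60) = $451.50.
Total interest on Offer 2 = 60 × $451.50 − $22,500 = $4,590.00.
Offer 2 is lower by $1,883.76.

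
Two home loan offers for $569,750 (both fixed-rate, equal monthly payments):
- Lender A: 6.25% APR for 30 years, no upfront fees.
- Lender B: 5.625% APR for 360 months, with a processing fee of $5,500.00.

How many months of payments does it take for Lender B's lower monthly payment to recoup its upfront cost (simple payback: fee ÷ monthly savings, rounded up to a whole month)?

25 months

Lender A: at 6.25% the monthly rate is 0.0052083, so the payment is 569,750 × 0.0052083 / (1 − 1.0052083^−360) = $3,508.05.
Lender B: monthly rate = 5.625%/12 = 0.0046875; payment = 569,750 × 0.0046875 / (1 − (1+0.0046875)^−360) = $3,279.80.
Monthly savings = $3,508.05 − $3,279.80 = $228.25.
Break-even = $5,500.00 / $228.25 = 24.10 → 25 months.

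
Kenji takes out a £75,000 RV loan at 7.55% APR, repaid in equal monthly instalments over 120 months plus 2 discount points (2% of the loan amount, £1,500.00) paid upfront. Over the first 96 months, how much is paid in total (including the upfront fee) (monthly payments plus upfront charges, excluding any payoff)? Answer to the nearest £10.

£87,150

At 7.55% the monthly rate is 0.0062917, so the payment is 75,000 × 0.0062917 / (1 − 1.0062917^−120) = £892.22.
Total outlay = 96 × £892.22 + £1,500.00 = £87,153.12.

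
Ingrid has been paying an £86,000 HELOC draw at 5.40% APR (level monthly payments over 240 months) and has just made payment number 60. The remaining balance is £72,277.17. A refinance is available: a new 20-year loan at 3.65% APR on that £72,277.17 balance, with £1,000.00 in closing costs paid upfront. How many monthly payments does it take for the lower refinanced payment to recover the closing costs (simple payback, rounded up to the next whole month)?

Current payment = 86,000 × 5.4%/12 / (1 − (1+0.0045000)^−240) = £586.74.
Refinanced payment = 72,277.17 × 0.0030417 / (1 − (1+0.0030417)^−240) = £424.77.
Monthly savings = £586.74 − £424.77 = £161.97.
Break-even = £1,000.00 / £161.97 = 6.17 → 7 months.

7 months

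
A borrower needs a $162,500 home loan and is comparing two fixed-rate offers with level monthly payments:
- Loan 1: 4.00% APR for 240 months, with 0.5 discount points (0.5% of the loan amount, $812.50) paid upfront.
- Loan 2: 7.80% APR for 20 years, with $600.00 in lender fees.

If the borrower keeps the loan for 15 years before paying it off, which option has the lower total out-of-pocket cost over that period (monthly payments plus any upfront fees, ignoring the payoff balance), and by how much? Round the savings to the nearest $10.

Loan 1 by $63,570

Loan 1: at 4.00% the monthly rate is 0.0033333, so the payment is 162,500 × 0.0033333 / (1 − 1.0033333^−240) = $984.72.
Loan 2: monthly rate = 7.8%/12 = 0.0065000; payment = 162,500 × 0.0065000 / (1 − (1+0.0065000)^−240) = $1,339.06.
Over 180 months: Loan 1 costs 180 × $984.72 + $812.50 = $178,062.10; Loan 2 costs 180 × $1,339.06 + $600.00 = $241,630.80.
Loan 1 is cheaper by $241,630.80 − $178,062.10 = $63,568.70.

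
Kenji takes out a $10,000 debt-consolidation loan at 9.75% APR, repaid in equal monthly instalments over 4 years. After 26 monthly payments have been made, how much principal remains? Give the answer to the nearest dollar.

$5,067

With monthly rate i = 9.75%/12 = 0.0081250, the balance after k of n payments is P · [(1+i)^n − (1+i)^k] / [(1+i)^n − 1].
(1+0.0081250)^48 = 1.47465513 and (1+0.0081250)^26 = 1.23416721, so the balance is 10,000 × (1.47465513 − 1.23416721) / (1.47465513 − 1) = $5,066.58.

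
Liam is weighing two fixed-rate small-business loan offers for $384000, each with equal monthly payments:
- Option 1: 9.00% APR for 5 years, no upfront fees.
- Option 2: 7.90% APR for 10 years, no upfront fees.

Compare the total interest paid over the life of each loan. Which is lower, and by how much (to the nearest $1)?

Option 1 by $78,373

Option 1: monthly rate = 9%/12 = 0.0075000; payment = 384,000 × 0.0075000 / (1 − (1+0.0075000)^−60) = $7,971.21.
Total interest on Option 1 = 60 × $7,971.21 − $384,000 = $94,272.60.
Option 2: at 7.90% the monthly rate is 0.0065833, so the payment is 384,000 × 0.0065833 / (1 − 1.0065833^−120) = $4,638.71.
Total interest on Option 2 = 120 × $4,638.71 − $384,000 = $172,645.20.
Option 1 is lower by $78,372.60.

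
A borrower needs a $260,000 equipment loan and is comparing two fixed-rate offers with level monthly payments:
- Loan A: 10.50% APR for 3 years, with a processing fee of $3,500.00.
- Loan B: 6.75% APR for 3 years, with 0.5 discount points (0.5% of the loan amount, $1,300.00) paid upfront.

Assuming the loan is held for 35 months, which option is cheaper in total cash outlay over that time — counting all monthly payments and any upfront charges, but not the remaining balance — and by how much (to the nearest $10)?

Loan B by $18,030

Loan A: at 10.50% the monthly rate is 0.0087500, so the payment is 260,000 × 0.0087500 / (1 − 1.0087500^−36) = $8,450.64.
Loan B: at 6.75% the monthly rate is 0.0056250, so the payment is 260,000 × 0.0056250 / (1 − 1.0056250^−36) = $7,998.36.
Over 35 months: Loan A costs 35 × $8,450.64 + $3,500.00 = $299,272.40; Loan B costs 35 × $7,998.36 + $1,300.00 = $281,242.60.
Loan B is cheaper by $299,272.40 − $281,242.60 = $18,029.80.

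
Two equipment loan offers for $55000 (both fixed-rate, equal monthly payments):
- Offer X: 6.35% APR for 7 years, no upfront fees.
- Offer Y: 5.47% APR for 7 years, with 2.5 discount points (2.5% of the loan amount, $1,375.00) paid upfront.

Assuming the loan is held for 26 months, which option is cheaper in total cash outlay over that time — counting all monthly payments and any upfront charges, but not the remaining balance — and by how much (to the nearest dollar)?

Offer X: monthly rate = 6.35%/12 = 0.0052917; payment = 55,000 × 0.0052917 / (1 − (1+0.0052917)^−84) = $812.73.
Offer Y: monthly rate = 5.47%/12 = 0.0045583; payment = 55,000 × 0.0045583 / (1 − (1+0.0045583)^−84) = $789.57.
Over 26 months: Offer X costs 26 × $812.73 = $21,130.98; Offer Y costs 26 × $789.57 + $1,375.00 = $21,903.82.
Offer X is cheaper by $21,903.82 − $21,130.98 = $772.84.

Offer X by $773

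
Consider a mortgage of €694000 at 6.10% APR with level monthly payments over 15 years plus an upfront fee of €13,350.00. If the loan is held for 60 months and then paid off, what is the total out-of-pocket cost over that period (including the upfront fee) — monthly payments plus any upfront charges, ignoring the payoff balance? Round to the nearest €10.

€366,990

At 6.10% the monthly rate is 0.0050833, so the payment is 694,000 × 0.0050833 / (1 − 1.0050833^−180) = €5,893.93.
Total outlay = 60 × €5,893.93 + €13,350.00 = €366,985.80.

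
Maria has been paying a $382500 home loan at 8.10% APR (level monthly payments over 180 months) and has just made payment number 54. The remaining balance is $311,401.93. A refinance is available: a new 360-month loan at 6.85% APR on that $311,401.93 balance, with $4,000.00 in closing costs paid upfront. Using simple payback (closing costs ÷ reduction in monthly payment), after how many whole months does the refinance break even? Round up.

3 months

Current payment = 382,500 × 8.1%/12 / (1 − (1+0.0067500)^−180) = $3,677.49.
Refinanced payment = 311,401.93 × 0.0057083 / (1 − (1+0.0057083)^−360) = $2,040.49.
Monthly savings = $3,677.49 − $2,040.49 = $1,637.00.
Break-even = $4,000.00 / $1,637.00 = 2.44 → 3 months.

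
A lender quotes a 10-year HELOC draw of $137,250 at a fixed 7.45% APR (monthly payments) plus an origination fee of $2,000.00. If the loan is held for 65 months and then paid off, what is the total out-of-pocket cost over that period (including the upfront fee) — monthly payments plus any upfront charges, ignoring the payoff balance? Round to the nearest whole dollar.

Monthly rate = 7.45%/12 = 0.0062083; payment = 137,250 × 0.0062083 / (1 − (1+0.0062083)^−120) = $1,625.60.
Total outlay = 65 × $1,625.60 + $2,000.00 = $107,664.00.

$107,664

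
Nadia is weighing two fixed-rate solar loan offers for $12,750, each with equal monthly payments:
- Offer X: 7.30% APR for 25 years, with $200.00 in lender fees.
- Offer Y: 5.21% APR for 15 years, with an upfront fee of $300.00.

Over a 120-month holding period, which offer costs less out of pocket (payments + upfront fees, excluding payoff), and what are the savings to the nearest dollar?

Offer X by $1,259

Offer X: at 7.30% the monthly rate is 0.0060833, so the payment is 12,750 × 0.0060833 / (1 − 1.0060833^−300) = $92.57.
Offer Y: monthly rate = 5.21%/12 = 0.0043417; payment = 12,750 × 0.0043417 / (1 − (1+0.0043417)^−180) = $102.23.
Over 120 months: Offer X costs 120 × $92.57 + $200.00 = $11,308.40; Offer Y costs 120 × $102.23 + $300.00 = $12,567.60.
Offer X is cheaper by $12,567.60 − $11,308.40 = $1,259.20.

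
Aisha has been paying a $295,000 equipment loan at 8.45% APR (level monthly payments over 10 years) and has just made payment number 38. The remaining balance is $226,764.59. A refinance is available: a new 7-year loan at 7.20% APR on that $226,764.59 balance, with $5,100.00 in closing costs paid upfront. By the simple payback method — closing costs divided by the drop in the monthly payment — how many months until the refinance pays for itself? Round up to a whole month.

Current payment = 295,000 × 8.45%/12 / (1 − (1+0.0070417)^−120) = $3,649.69.
Refinanced payment = 226,764.59 × 0.0060000 / (1 − (1+0.0060000)^−84) = $3,444.70.
Monthly savings = $3,649.69 − $3,444.70 = $204.99.
Break-even = $5,100.00 / $204.99 = 24.88 → 25 months.

25 months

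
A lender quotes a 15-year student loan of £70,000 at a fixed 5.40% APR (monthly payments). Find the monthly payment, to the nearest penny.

£568.25

Monthly rate = 5.4%/12 = 0.0045000; payment = 70,000 × 0.0045000 / (1 − (1+0.0045000)^−180) = £568.25.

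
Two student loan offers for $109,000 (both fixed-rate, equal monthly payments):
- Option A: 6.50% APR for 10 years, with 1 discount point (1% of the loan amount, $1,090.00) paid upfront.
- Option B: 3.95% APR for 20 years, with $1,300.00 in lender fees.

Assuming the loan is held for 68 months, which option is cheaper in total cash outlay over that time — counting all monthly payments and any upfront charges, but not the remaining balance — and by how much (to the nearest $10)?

Option B by $39,230

Option A: at 6.50% the monthly rate is 0.0054167, so the payment is 109,000 × 0.0054167 / (1 − 1.0054167^−120) = $1,237.67.
Option B: monthly rate = 3.95%/12 = 0.0032917; payment = 109,000 × 0.0032917 / (1 − (1+0.0032917)^−240) = $657.65.
Over 68 months: Option A costs 68 × $1,237.67 + $1,090.00 = $85,251.56; Option B costs 68 × $657.65 + $1,300.00 = $46,020.20.
Option B is cheaper by $85,251.56 − $46,020.20 = $39,231.36.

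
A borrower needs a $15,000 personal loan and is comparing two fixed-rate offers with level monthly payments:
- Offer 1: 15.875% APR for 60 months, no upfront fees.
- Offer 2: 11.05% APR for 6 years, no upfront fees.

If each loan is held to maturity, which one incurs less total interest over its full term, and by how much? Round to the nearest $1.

Offer 1: monthly rate = 15.875%/12 = 0.0132292; payment = 15,000 × 0.0132292 / (1 − (1+0.0132292)^−60) = $363.78.
Total interest on Offer 1 = 60 × $363.78 − $15,000 = $6,826.80.
Offer 2: monthly rate = 11.05%/12 = 0.0092083; payment = 15,000 × 0.0092083 / (1 − (1+0.0092083)^−72) = $285.90.
Total interest on Offer 2 = 72 × $285.90 − $15,000 = $5,584.80.
Offer 2 is lower by $1,242.00.

Offer 2 by $1,242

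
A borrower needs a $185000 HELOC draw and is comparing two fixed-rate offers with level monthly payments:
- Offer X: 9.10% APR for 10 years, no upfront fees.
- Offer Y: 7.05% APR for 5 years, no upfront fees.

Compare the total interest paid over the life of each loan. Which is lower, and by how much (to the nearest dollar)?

Offer Y by $62,368

Offer X: monthly rate = 9.1%/12 = 0.0075833; payment = 185,000 × 0.0075833 / (1 − (1+0.0075833)^−120) = $2,353.53.
Total interest on Offer X = 120 × $2,353.53 − $185,000 = $97,423.60.
Offer Y: monthly rate = 7.05%/12 = 0.0058750; payment = 185,000 × 0.0058750 / (1 − (1+0.0058750)^−60) = $3,667.59.
Total interest on Offer Y = 60 × $3,667.59 − $185,000 = $35,055.40.
Offer Y is lower by $62,368.20.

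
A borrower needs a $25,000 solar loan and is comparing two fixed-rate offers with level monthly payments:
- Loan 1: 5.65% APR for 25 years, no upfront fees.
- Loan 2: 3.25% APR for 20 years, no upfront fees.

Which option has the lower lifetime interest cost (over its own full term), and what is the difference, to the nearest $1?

Loan 2 by $12,699

Loan 1: at 5.65% the monthly rate is 0.0047083, so the payment is 25,000 × 0.0047083 / (1 − 1.0047083^−300) = $155.77.
Total interest on Loan 1 = 300 × $155.77 − $25,000 = $21,731.00.
Loan 2: at 3.25% the monthly rate is 0.0027083, so the payment is 25,000 × 0.0027083 / (1 − 1.0027083^−240) = $141.80.
Total interest on Loan 2 = 240 × $141.80 − $25,000 = $9,032.00.
Loan 2 is lower by $12,699.00.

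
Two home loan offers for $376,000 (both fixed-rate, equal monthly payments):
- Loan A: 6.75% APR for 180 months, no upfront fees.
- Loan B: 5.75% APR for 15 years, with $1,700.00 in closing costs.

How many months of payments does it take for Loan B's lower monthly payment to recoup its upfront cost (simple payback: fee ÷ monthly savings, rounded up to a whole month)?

Loan A: monthly rate = 6.75%/12 = 0.0056250; payment = 376,000 × 0.0056250 / (1 − (1+0.0056250)^−180) = $3,327.26.
Loan B: monthly rate = 5.75%/12 = 0.0047917; payment = 376,000 × 0.0047917 / (1 − (1+0.0047917)^−180) = $3,122.34.
Monthly savings = $3,327.26 − $3,122.34 = $204.92.
Break-even = $1,700.00 / $204.92 = 8.30 → 9 months.

9 months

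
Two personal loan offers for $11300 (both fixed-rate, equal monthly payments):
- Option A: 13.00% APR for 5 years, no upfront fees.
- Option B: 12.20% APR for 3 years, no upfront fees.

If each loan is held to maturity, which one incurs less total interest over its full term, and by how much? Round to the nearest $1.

Option A: monthly rate = 13%/12 = 0.0108333; payment = 11,300 × 0.0108333 / (1 − (1+0.0108333)^−60) = $257.11.
Total interest on Option A = 60 × $257.11 − $11,300 = $4,126.60.
Option B: monthly rate = 12.2%/12 = 0.0101667; payment = 11,300 × 0.0101667 / (1 − (1+0.0101667)^−36) = $376.40.
Total interest on Option B = 36 × $376.40 − $11,300 = $2,250.40.
Option B is lower by $1,876.20.

Option B by $1,876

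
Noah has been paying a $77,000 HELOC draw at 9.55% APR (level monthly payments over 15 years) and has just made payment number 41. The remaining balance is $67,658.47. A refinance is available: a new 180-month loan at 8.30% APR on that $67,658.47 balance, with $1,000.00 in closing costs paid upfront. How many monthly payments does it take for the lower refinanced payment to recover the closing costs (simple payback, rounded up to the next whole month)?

Current payment = 77,000 × 9.55%/12 / (1 − (1+0.0079583)^−180) = $806.38.
Refinanced payment = 67,658.47 × 0.0069167 / (1 − (1+0.0069167)^−180) = $658.35.
Monthly savings = $806.38 − $658.35 = $148.03.
Break-even = $1,000.00 / $148.03 = 6.76 → 7 months.

7 months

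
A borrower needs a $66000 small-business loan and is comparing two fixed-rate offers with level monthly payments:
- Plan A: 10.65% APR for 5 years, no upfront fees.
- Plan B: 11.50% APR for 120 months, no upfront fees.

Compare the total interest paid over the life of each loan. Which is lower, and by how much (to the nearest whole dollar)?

Plan A: at 10.65% the monthly rate is 0.0088750, so the payment is 66,000 × 0.0088750 / (1 − 1.0088750^−60) = $1,423.51.
Total interest on Plan A = 60 × $1,423.51 − $66,000 = $19,410.60.
Plan B: monthly rate = 11.5%/12 = 0.0095833; payment = 66,000 × 0.0095833 / (1 − (1+0.0095833)^−120) = $927.93.
Total interest on Plan B = 120 × $927.93 − $66,000 = $45,351.60.
Plan A is lower by $25,941.00.

Plan A by $25,941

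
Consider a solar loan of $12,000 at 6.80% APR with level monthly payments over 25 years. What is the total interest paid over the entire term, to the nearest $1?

At 6.80% the monthly rate is 0.0056667, so the payment is 12,000 × 0.0056667 / (1 − 1.0056667^−300) = $83.29.
Total paid = 300 × $83.29 = $24,987.00; interest = $24,987.00 − $12,000 = $12,987.00.

$12,987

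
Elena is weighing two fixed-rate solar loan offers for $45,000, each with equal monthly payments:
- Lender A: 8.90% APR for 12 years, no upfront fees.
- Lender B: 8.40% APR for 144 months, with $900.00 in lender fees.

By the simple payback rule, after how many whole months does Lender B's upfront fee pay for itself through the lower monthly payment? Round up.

72 months

Lender A: monthly rate = 8.9%/12 = 0.0074167; payment = 45,000 × 0.0074167 / (1 − (1+0.0074167)^−144) = $509.58.
Lender B: monthly rate = 8.4%/12 = 0.0070000; payment = 45,000 × 0.0070000 / (1 − (1+0.0070000)^−144) = $497.03.
Monthly savings = $509.58 − $497.03 = $12.55.
Break-even = $900.00 / $12.55 = 71.71 → 72 months.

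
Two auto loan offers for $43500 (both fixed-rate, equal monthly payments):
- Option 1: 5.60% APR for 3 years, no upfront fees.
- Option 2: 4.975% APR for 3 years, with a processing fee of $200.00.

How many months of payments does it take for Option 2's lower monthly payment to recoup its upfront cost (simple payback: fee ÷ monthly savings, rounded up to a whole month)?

Option 1: monthly rate = 5.6%/12 = 0.0046667; payment = 43,500 × 0.0046667 / (1 − (1+0.0046667)^−36) = $1,315.48.
Option 2: at 4.975% the monthly rate is 0.0041458, so the payment is 43,500 × 0.0041458 / (1 − 1.0041458^−36) = $1,303.25.
Monthly savings = $1,315.48 − $1,303.25 = $12.23.
Break-even = $200.00 / $12.23 = 16.35 → 17 months.

17 months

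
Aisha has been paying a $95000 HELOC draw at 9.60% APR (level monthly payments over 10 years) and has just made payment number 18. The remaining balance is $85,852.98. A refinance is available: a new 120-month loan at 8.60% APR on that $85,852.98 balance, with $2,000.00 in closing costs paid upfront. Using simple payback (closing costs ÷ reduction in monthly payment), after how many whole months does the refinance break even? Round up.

Current payment = 95,000 × 9.6%/12 / (1 − (1+0.0080000)^−120) = $1,234.48.
Refinanced payment = 85,852.98 × 0.0071667 / (1 − (1+0.0071667)^−120) = $1,069.05.
Monthly savings = $1,234.48 − $1,069.05 = $165.43.
Break-even = $2,000.00 / $165.43 = 12.09 → 13 months.

13 months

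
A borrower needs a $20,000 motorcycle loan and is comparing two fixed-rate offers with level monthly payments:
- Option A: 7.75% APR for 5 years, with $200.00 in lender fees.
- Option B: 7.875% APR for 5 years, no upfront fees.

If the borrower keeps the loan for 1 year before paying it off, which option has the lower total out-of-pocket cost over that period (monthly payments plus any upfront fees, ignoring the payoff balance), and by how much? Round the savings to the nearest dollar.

Option A: at 7.75% the monthly rate is 0.0064583, so the payment is 20,000 × 0.0064583 / (1 − 1.0064583^−60) = $403.14.
Option B: monthly rate = 7.875%/12 = 0.0065625; payment = 20,000 × 0.0065625 / (1 − (1+0.0065625)^−60) = $404.33.
Over 12 months: Option A costs 12 × $403.14 + $200.00 = $5,037.68; Option B costs 12 × $404.33 = $4,851.96.
Option B is cheaper by $5,037.68 − $4,851.96 = $185.72.

Option B by $186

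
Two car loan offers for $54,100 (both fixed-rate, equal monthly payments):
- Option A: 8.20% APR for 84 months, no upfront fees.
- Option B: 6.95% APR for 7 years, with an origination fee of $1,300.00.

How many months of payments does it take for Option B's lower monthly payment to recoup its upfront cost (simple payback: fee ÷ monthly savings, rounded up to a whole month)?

Option A: at 8.20% the monthly rate is 0.0068333, so the payment is 54,100 × 0.0068333 / (1 − 1.0068333^−84) = $848.61.
Option B: at 6.95% the monthly rate is 0.0057917, so the payment is 54,100 × 0.0057917 / (1 − 1.0057917^−84) = $815.19.
Monthly savings = $848.61 − $815.19 = $33.42.
Break-even = $1,300.00 / $33.42 = 38.90 → 39 months.

39 months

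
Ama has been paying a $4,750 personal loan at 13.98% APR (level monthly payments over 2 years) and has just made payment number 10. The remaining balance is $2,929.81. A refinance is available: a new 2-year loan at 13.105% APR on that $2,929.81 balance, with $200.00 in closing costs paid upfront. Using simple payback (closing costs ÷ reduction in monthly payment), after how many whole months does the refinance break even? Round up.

3 months

Current payment = 4,750 × 13.98%/12 / (1 − (1+0.0116500)^−24) = $228.02.
Refinanced payment = 2,929.81 × 0.0109208 / (1 − (1+0.0109208)^−24) = $139.43.
Monthly savings = $228.02 − $139.43 = $88.59.
Break-even = $200.00 / $88.59 = 2.26 → 3 months.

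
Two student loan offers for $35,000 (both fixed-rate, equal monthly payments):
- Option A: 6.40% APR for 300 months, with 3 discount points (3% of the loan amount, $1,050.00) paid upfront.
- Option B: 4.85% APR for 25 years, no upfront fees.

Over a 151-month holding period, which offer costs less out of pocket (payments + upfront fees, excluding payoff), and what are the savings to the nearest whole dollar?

Option A: at 6.40% the monthly rate is 0.0053333, so the payment is 35,000 × 0.0053333 / (1 − 1.0053333^−300) = $234.14.
Option B: at 4.85% the monthly rate is 0.0040417, so the payment is 35,000 × 0.0040417 / (1 − 1.0040417^−300) = $201.56.
Over 151 months: Option A costs 151 × $234.14 + $1,050.00 = $36,405.14; Option B costs 151 × $201.56 = $30,435.56.
Option B is cheaper by $36,405.14 − $30,435.56 = $5,969.58.

Option B by $5,970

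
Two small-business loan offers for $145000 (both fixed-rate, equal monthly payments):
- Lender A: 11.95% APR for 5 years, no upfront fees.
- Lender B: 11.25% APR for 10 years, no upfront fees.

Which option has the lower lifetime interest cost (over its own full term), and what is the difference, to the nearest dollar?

Lender A by $48,847

Lender A: monthly rate = 11.95%/12 = 0.0099583; payment = 145,000 × 0.0099583 / (1 − (1+0.0099583)^−60) = $3,221.78.
Total interest on Lender A = 60 × $3,221.78 − $145,000 = $48,306.80.
Lender B: monthly rate = 11.25%/12 = 0.0093750; payment = 145,000 × 0.0093750 / (1 − (1+0.0093750)^−120) = $2,017.95.
Total interest on Lender B = 120 × $2,017.95 − $145,000 = $97,154.00.
Lender A is lower by $48,847.20.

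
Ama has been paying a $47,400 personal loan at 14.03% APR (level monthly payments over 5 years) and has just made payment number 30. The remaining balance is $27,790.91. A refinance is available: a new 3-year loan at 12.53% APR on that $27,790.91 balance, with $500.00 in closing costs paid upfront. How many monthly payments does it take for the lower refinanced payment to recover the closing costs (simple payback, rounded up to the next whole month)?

3 months

Current payment = 47,400 × 14.03%/12 / (1 − (1+0.0116917)^−60) = $1,103.65.
Refinanced payment = 27,790.91 × 0.0104417 / (1 − (1+0.0104417)^−36) = $930.11.
Monthly savings = $1,103.65 − $930.11 = $173.54.
Break-even = $500.00 / $173.54 = 2.88 → 3 months.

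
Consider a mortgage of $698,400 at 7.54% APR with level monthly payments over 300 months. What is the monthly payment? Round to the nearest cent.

$5,179.30

At 7.54% the monthly rate is 0.0062833, so the payment is 698,400 × 0.0062833 / (1 − 1.0062833^−300) = $5,179.30.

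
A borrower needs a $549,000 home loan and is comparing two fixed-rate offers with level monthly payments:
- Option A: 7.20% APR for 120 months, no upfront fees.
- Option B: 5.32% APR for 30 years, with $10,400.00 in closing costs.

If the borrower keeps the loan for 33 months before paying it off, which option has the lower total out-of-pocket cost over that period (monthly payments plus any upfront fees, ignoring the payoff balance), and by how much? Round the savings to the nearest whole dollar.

Option B by $100,996

Option A: monthly rate = 7.2%/12 = 0.0060000; payment = 549,000 × 0.0060000 / (1 − (1+0.0060000)^−120) = $6,431.09.
Option B: monthly rate = 5.32%/12 = 0.0044333; payment = 549,000 × 0.0044333 / (1 − (1+0.0044333)^−360) = $3,055.44.
Over 33 months: Option A costs 33 × $6,431.09 = $212,225.97; Option B costs 33 × $3,055.44 + $10,400.00 = $111,229.52.
Option B is cheaper by $212,225.97 − $111,229.52 = $100,996.45.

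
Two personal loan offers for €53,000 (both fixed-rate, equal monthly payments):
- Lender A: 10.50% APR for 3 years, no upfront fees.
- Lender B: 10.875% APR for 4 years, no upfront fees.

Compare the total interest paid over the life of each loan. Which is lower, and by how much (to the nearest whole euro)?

Lender A by €3,582

Lender A: at 10.50% the monthly rate is 0.0087500, so the payment is 53,000 × 0.0087500 / (1 − 1.0087500^−36) = €1,722.63.
Total interest on Lender A = 36 × €1,722.63 − €53,000 = €9,014.68.
Lender B: monthly rate = 10.875%/12 = 0.0090625; payment = 53,000 × 0.0090625 / (1 − (1+0.0090625)^−48) = €1,366.60.
Total interest on Lender B = 48 × €1,366.60 − €53,000 = €12,596.80.
Lender A is lower by €3,582.12.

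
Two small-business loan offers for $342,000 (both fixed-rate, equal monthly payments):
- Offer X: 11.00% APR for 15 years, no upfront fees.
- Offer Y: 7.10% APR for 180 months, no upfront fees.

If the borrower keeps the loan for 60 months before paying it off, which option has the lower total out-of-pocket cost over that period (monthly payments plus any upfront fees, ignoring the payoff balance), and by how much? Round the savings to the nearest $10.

Offer Y by $47,640

Offer X: monthly rate = 11%/12 = 0.0091667; payment = 342,000 × 0.0091667 / (1 − (1+0.0091667)^−180) = $3,887.16.
Offer Y: monthly rate = 7.1%/12 = 0.0059167; payment = 342,000 × 0.0059167 / (1 − (1+0.0059167)^−180) = $3,093.14.
Over 60 months: Offer X costs 60 × $3,887.16 = $233,229.60; Offer Y costs 60 × $3,093.14 = $185,588.40.
Offer Y is cheaper by $233,229.60 − $185,588.40 = $47,641.20.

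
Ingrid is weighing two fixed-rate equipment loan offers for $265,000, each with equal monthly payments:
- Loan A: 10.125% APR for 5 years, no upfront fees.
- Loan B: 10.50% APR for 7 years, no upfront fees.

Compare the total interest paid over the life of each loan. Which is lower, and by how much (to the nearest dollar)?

Loan A: at 10.125% the monthly rate is 0.0084375, so the payment is 265,000 × 0.0084375 / (1 − 1.0084375^−60) = $5,646.78.
Total interest on Loan A = 60 × $5,646.78 − $265,000 = $73,806.80.
Loan B: at 10.50% the monthly rate is 0.0087500, so the payment is 265,000 × 0.0087500 / (1 − 1.0087500^−84) = $4,468.08.
Total interest on Loan B = 84 × $4,468.08 − $265,000 = $110,318.72.
Loan A is lower by $36,511.92.

Loan A by $36,512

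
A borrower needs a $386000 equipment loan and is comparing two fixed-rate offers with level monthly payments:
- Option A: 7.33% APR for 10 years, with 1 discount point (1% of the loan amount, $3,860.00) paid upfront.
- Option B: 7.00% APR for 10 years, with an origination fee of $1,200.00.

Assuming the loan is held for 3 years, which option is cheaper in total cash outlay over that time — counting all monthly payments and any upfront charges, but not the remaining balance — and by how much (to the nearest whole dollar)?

Option B by $5,033

Option A: monthly rate = 7.33%/12 = 0.0061083; payment = 386,000 × 0.0061083 / (1 − (1+0.0061083)^−120) = $4,547.71.
Option B: at 7.00% the monthly rate is 0.0058333, so the payment is 386,000 × 0.0058333 / (1 − 1.0058333^−120) = $4,481.79.
Over 36 months: Option A costs 36 × $4,547.71 + $3,860.00 = $167,577.56; Option B costs 36 × $4,481.79 + $1,200.00 = $162,544.44.
Option B is cheaper by $167,577.56 − $162,544.44 = $5,033.12.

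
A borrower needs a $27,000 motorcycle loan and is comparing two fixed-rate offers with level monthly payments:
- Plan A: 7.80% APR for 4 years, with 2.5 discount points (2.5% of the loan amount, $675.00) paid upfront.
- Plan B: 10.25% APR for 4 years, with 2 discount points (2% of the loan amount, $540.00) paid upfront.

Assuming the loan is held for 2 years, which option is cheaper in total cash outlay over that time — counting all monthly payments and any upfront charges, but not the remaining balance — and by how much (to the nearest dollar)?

Plan A by $619

Plan A: at 7.80% the monthly rate is 0.0065000, so the payment is 27,000 × 0.0065000 / (1 − 1.0065000^−48) = $656.62.
Plan B: monthly rate = 10.25%/12 = 0.0085417; payment = 27,000 × 0.0085417 / (1 − (1+0.0085417)^−48) = $688.04.
Over 24 months: Plan A costs 24 × $656.62 + $675.00 = $16,433.88; Plan B costs 24 × $688.04 + $540.00 = $17,052.96.
Plan A is cheaper by $17,052.96 − $16,433.88 = $619.08.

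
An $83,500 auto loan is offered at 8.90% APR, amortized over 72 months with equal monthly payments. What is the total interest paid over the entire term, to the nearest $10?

At 8.90% the monthly rate is 0.0074167, so the payment is 83,500 × 0.0074167 / (1 − 1.0074167^−72) = $1,500.99.
Total paid = 72 × $1,500.99 = $108,071.28; interest = $108,071.28 − $83,500 = $24,571.28.

$24,570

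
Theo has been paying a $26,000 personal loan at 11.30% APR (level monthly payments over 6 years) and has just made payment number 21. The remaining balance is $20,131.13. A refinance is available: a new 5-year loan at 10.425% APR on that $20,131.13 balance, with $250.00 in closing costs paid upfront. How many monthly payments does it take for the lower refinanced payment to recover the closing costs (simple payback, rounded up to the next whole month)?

Current payment = 26,000 × 11.3%/12 / (1 − (1+0.0094167)^−72) = $498.89.
Refinanced payment = 20,131.13 × 0.0086875 / (1 − (1+0.0086875)^−60) = $431.95.
Monthly savings = $498.89 − $431.95 = $66.94.
Break-even = $250.00 / $66.94 = 3.73 → 4 months.

4 months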